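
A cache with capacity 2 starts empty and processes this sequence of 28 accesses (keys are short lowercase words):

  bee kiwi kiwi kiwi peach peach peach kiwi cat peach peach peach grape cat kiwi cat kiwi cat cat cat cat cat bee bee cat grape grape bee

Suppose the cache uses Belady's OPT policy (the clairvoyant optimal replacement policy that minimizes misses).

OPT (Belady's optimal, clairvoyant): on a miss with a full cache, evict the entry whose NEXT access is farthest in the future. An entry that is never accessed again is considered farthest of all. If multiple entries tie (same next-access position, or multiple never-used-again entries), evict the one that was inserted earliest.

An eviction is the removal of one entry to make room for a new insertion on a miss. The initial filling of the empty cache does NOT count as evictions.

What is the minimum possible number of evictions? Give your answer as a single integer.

Answer: 6

Derivation:
OPT (Belady) simulation (capacity=2):
  1. access bee: MISS. Cache: [bee]
  2. access kiwi: MISS. Cache: [bee kiwi]
  3. access kiwi: HIT. Next use of kiwi: step 4. Cache: [bee kiwi]
  4. access kiwi: HIT. Next use of kiwi: step 8. Cache: [bee kiwi]
  5. access peach: MISS, evict bee (next use: step 23). Cache: [kiwi peach]
  6. access peach: HIT. Next use of peach: step 7. Cache: [kiwi peach]
  7. access peach: HIT. Next use of peach: step 10. Cache: [kiwi peach]
  8. access kiwi: HIT. Next use of kiwi: step 15. Cache: [kiwi peach]
  9. access cat: MISS, evict kiwi (next use: step 15). Cache: [peach cat]
  10. access peach: HIT. Next use of peach: step 11. Cache: [peach cat]
  11. access peach: HIT. Next use of peach: step 12. Cache: [peach cat]
  12. access peach: HIT. Next use of peach: never. Cache: [peach cat]
  13. access grape: MISS, evict peach (next use: never). Cache: [cat grape]
  14. access cat: HIT. Next use of cat: step 16. Cache: [cat grape]
  15. access kiwi: MISS, evict grape (next use: step 26). Cache: [cat kiwi]
  16. access cat: HIT. Next use of cat: step 18. Cache: [cat kiwi]
  17. access kiwi: HIT. Next use of kiwi: never. Cache: [cat kiwi]
  18. access cat: HIT. Next use of cat: step 19. Cache: [cat kiwi]
  19. access cat: HIT. Next use of cat: step 20. Cache: [cat kiwi]
  20. access cat: HIT. Next use of cat: step 21. Cache: [cat kiwi]
  21. access cat: HIT. Next use of cat: step 22. Cache: [cat kiwi]
  22. access cat: HIT. Next use of cat: step 25. Cache: [cat kiwi]
  23. access bee: MISS, evict kiwi (next use: never). Cache: [cat bee]
  24. access bee: HIT. Next use of bee: step 28. Cache: [cat bee]
  25. access cat: HIT. Next use of cat: never. Cache: [cat bee]
  26. access grape: MISS, evict cat (next use: never). Cache: [bee grape]
  27. access grape: HIT. Next use of grape: never. Cache: [bee grape]
  28. access bee: HIT. Next use of bee: never. Cache: [bee grape]
Total: 20 hits, 8 misses, 6 evictions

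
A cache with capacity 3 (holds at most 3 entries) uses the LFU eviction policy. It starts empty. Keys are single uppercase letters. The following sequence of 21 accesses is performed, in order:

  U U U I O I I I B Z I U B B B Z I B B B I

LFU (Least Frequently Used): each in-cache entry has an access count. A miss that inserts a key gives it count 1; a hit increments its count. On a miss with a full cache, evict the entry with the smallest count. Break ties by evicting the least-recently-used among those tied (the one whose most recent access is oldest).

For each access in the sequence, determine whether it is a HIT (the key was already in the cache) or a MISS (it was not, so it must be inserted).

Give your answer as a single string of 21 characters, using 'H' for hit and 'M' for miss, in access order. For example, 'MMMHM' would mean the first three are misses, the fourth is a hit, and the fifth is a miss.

LFU simulation (capacity=3):
  1. access U: MISS. Cache: [U(c=1)]
  2. access U: HIT, count now 2. Cache: [U(c=2)]
  3. access U: HIT, count now 3. Cache: [U(c=3)]
  4. access I: MISS. Cache: [I(c=1) U(c=3)]
  5. access O: MISS. Cache: [I(c=1) O(c=1) U(c=3)]
  6. access I: HIT, count now 2. Cache: [O(c=1) I(c=2) U(c=3)]
  7. access I: HIT, count now 3. Cache: [O(c=1) U(c=3) I(c=3)]
  8. access I: HIT, count now 4. Cache: [O(c=1) U(c=3) I(c=4)]
  9. access B: MISS, evict O(c=1). Cache: [B(c=1) U(c=3) I(c=4)]
  10. access Z: MISS, evict B(c=1). Cache: [Z(c=1) U(c=3) I(c=4)]
  11. access I: HIT, count now 5. Cache: [Z(c=1) U(c=3) I(c=5)]
  12. access U: HIT, count now 4. Cache: [Z(c=1) U(c=4) I(c=5)]
  13. access B: MISS, evict Z(c=1). Cache: [B(c=1) U(c=4) I(c=5)]
  14. access B: HIT, count now 2. Cache: [B(c=2) U(c=4) I(c=5)]
  15. access B: HIT, count now 3. Cache: [B(c=3) U(c=4) I(c=5)]
  16. access Z: MISS, evict B(c=3). Cache: [Z(c=1) U(c=4) I(c=5)]
  17. access I: HIT, count now 6. Cache: [Z(c=1) U(c=4) I(c=6)]
  18. access B: MISS, evict Z(c=1). Cache: [B(c=1) U(c=4) I(c=6)]
  19. access B: HIT, count now 2. Cache: [B(c=2) U(c=4) I(c=6)]
  20. access B: HIT, count now 3. Cache: [B(c=3) U(c=4) I(c=6)]
  21. access I: HIT, count now 7. Cache: [B(c=3) U(c=4) I(c=7)]
Total: 13 hits, 8 misses, 5 evictions

Answer: MHHMMHHHMMHHMHHMHMHHH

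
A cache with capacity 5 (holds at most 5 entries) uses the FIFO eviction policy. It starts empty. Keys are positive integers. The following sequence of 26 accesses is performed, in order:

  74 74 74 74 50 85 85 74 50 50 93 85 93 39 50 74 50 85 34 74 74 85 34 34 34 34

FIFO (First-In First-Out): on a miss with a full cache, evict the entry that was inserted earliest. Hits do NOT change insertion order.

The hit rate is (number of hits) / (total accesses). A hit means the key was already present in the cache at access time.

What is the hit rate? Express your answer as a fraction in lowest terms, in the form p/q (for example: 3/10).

Answer: 19/26

Derivation:
FIFO simulation (capacity=5):
  1. access 74: MISS. Cache (old->new): [74]
  2. access 74: HIT. Cache (old->new): [74]
  3. access 74: HIT. Cache (old->new): [74]
  4. access 74: HIT. Cache (old->new): [74]
  5. access 50: MISS. Cache (old->new): [74 50]
  6. access 85: MISS. Cache (old->new): [74 50 85]
  7. access 85: HIT. Cache (old->new): [74 50 85]
  8. access 74: HIT. Cache (old->new): [74 50 85]
  9. access 50: HIT. Cache (old->new): [74 50 85]
  10. access 50: HIT. Cache (old->new): [74 50 85]
  11. access 93: MISS. Cache (old->new): [74 50 85 93]
  12. access 85: HIT. Cache (old->new): [74 50 85 93]
  13. access 93: HIT. Cache (old->new): [74 50 85 93]
  14. access 39: MISS. Cache (old->new): [74 50 85 93 39]
  15. access 50: HIT. Cache (old->new): [74 50 85 93 39]
  16. access 74: HIT. Cache (old->new): [74 50 85 93 39]
  17. access 50: HIT. Cache (old->new): [74 50 85 93 39]
  18. access 85: HIT. Cache (old->new): [74 50 85 93 39]
  19. access 34: MISS, evict 74. Cache (old->new): [50 85 93 39 34]
  20. access 74: MISS, evict 50. Cache (old->new): [85 93 39 34 74]
  21. access 74: HIT. Cache (old->new): [85 93 39 34 74]
  22. access 85: HIT. Cache (old->new): [85 93 39 34 74]
  23. access 34: HIT. Cache (old->new): [85 93 39 34 74]
  24. access 34: HIT. Cache (old->new): [85 93 39 34 74]
  25. access 34: HIT. Cache (old->new): [85 93 39 34 74]
  26. access 34: HIT. Cache (old->new): [85 93 39 34 74]
Total: 19 hits, 7 misses, 2 evictions

Hit rate = 19/26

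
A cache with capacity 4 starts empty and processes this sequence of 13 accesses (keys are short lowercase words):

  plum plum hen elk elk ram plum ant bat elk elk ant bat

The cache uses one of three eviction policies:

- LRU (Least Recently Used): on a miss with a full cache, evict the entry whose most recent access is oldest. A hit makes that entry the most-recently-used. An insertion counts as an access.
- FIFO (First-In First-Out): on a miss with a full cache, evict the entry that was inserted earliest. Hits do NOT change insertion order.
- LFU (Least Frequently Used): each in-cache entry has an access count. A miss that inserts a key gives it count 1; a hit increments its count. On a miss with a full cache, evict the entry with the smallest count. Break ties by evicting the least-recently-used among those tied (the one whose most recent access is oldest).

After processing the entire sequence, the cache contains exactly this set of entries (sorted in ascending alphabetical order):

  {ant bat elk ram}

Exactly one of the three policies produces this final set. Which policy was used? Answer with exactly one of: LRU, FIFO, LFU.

Answer: FIFO

Derivation:
Simulating under each policy and comparing final sets:
  LRU: final set = {ant bat elk plum} -> differs
  FIFO: final set = {ant bat elk ram} -> MATCHES target
  LFU: final set = {ant bat elk plum} -> differs
Only FIFO produces the target set.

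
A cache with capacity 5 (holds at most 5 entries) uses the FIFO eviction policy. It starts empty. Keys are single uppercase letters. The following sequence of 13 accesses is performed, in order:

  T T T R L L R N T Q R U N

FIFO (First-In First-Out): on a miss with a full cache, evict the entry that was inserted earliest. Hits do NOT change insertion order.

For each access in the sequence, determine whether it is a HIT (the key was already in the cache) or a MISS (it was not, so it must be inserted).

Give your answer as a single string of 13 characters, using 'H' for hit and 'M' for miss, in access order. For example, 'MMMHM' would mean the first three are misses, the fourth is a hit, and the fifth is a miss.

FIFO simulation (capacity=5):
  1. access T: MISS. Cache (old->new): [T]
  2. access T: HIT. Cache (old->new): [T]
  3. access T: HIT. Cache (old->new): [T]
  4. access R: MISS. Cache (old->new): [T R]
  5. access L: MISS. Cache (old->new): [T R L]
  6. access L: HIT. Cache (old->new): [T R L]
  7. access R: HIT. Cache (old->new): [T R L]
  8. access N: MISS. Cache (old->new): [T R L N]
  9. access T: HIT. Cache (old->new): [T R L N]
  10. access Q: MISS. Cache (old->new): [T R L N Q]
  11. access R: HIT. Cache (old->new): [T R L N Q]
  12. access U: MISS, evict T. Cache (old->new): [R L N Q U]
  13. access N: HIT. Cache (old->new): [R L N Q U]
Total: 7 hits, 6 misses, 1 evictions

Answer: MHHMMHHMHMHMH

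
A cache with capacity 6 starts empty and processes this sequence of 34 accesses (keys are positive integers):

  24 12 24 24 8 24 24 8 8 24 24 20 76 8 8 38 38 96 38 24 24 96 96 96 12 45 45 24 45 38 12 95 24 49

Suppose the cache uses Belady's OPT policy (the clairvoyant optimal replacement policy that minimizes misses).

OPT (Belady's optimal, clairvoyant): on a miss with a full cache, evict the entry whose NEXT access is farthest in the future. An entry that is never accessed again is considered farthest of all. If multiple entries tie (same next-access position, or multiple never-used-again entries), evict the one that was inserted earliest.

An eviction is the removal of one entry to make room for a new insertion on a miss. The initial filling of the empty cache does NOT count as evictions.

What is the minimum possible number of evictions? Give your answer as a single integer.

Answer: 4

Derivation:
OPT (Belady) simulation (capacity=6):
  1. access 24: MISS. Cache: [24]
  2. access 12: MISS. Cache: [24 12]
  3. access 24: HIT. Next use of 24: step 4. Cache: [24 12]
  4. access 24: HIT. Next use of 24: step 6. Cache: [24 12]
  5. access 8: MISS. Cache: [24 12 8]
  6. access 24: HIT. Next use of 24: step 7. Cache: [24 12 8]
  7. access 24: HIT. Next use of 24: step 10. Cache: [24 12 8]
  8. access 8: HIT. Next use of 8: step 9. Cache: [24 12 8]
  9. access 8: HIT. Next use of 8: step 14. Cache: [24 12 8]
  10. access 24: HIT. Next use of 24: step 11. Cache: [24 12 8]
  11. access 24: HIT. Next use of 24: step 20. Cache: [24 12 8]
  12. access 20: MISS. Cache: [24 12 8 20]
  13. access 76: MISS. Cache: [24 12 8 20 76]
  14. access 8: HIT. Next use of 8: step 15. Cache: [24 12 8 20 76]
  15. access 8: HIT. Next use of 8: never. Cache: [24 12 8 20 76]
  16. access 38: MISS. Cache: [24 12 8 20 76 38]
  17. access 38: HIT. Next use of 38: step 19. Cache: [24 12 8 20 76 38]
  18. access 96: MISS, evict 8 (next use: never). Cache: [24 12 20 76 38 96]
  19. access 38: HIT. Next use of 38: step 30. Cache: [24 12 20 76 38 96]
  20. access 24: HIT. Next use of 24: step 21. Cache: [24 12 20 76 38 96]
  21. access 24: HIT. Next use of 24: step 28. Cache: [24 12 20 76 38 96]
  22. access 96: HIT. Next use of 96: step 23. Cache: [24 12 20 76 38 96]
  23. access 96: HIT. Next use of 96: step 24. Cache: [24 12 20 76 38 96]
  24. access 96: HIT. Next use of 96: never. Cache: [24 12 20 76 38 96]
  25. access 12: HIT. Next use of 12: step 31. Cache: [24 12 20 76 38 96]
  26. access 45: MISS, evict 20 (next use: never). Cache: [24 12 76 38 96 45]
  27. access 45: HIT. Next use of 45: step 29. Cache: [24 12 76 38 96 45]
  28. access 24: HIT. Next use of 24: step 33. Cache: [24 12 76 38 96 45]
  29. access 45: HIT. Next use of 45: never. Cache: [24 12 76 38 96 45]
  30. access 38: HIT. Next use of 38: never. Cache: [24 12 76 38 96 45]
  31. access 12: HIT. Next use of 12: never. Cache: [24 12 76 38 96 45]
  32. access 95: MISS, evict 12 (next use: never). Cache: [24 76 38 96 45 95]
  33. access 24: HIT. Next use of 24: never. Cache: [24 76 38 96 45 95]
  34. access 49: MISS, evict 24 (next use: never). Cache: [76 38 96 45 95 49]
Total: 24 hits, 10 misses, 4 evictions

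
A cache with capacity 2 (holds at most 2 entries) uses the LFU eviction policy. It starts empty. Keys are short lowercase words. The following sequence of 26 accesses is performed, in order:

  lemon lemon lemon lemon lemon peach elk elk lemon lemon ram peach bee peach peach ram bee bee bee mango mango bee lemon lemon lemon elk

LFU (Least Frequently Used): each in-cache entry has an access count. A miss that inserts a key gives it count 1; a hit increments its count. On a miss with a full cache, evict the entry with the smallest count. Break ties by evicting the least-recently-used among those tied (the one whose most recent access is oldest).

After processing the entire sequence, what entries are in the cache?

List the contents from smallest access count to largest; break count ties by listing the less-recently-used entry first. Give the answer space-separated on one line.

Answer: elk lemon

Derivation:
LFU simulation (capacity=2):
  1. access lemon: MISS. Cache: [lemon(c=1)]
  2. access lemon: HIT, count now 2. Cache: [lemon(c=2)]
  3. access lemon: HIT, count now 3. Cache: [lemon(c=3)]
  4. access lemon: HIT, count now 4. Cache: [lemon(c=4)]
  5. access lemon: HIT, count now 5. Cache: [lemon(c=5)]
  6. access peach: MISS. Cache: [peach(c=1) lemon(c=5)]
  7. access elk: MISS, evict peach(c=1). Cache: [elk(c=1) lemon(c=5)]
  8. access elk: HIT, count now 2. Cache: [elk(c=2) lemon(c=5)]
  9. access lemon: HIT, count now 6. Cache: [elk(c=2) lemon(c=6)]
  10. access lemon: HIT, count now 7. Cache: [elk(c=2) lemon(c=7)]
  11. access ram: MISS, evict elk(c=2). Cache: [ram(c=1) lemon(c=7)]
  12. access peach: MISS, evict ram(c=1). Cache: [peach(c=1) lemon(c=7)]
  13. access bee: MISS, evict peach(c=1). Cache: [bee(c=1) lemon(c=7)]
  14. access peach: MISS, evict bee(c=1). Cache: [peach(c=1) lemon(c=7)]
  15. access peach: HIT, count now 2. Cache: [peach(c=2) lemon(c=7)]
  16. access ram: MISS, evict peach(c=2). Cache: [ram(c=1) lemon(c=7)]
  17. access bee: MISS, evict ram(c=1). Cache: [bee(c=1) lemon(c=7)]
  18. access bee: HIT, count now 2. Cache: [bee(c=2) lemon(c=7)]
  19. access bee: HIT, count now 3. Cache: [bee(c=3) lemon(c=7)]
  20. access mango: MISS, evict bee(c=3). Cache: [mango(c=1) lemon(c=7)]
  21. access mango: HIT, count now 2. Cache: [mango(c=2) lemon(c=7)]
  22. access bee: MISS, evict mango(c=2). Cache: [bee(c=1) lemon(c=7)]
  23. access lemon: HIT, count now 8. Cache: [bee(c=1) lemon(c=8)]
  24. access lemon: HIT, count now 9. Cache: [bee(c=1) lemon(c=9)]
  25. access lemon: HIT, count now 10. Cache: [bee(c=1) lemon(c=10)]
  26. access elk: MISS, evict bee(c=1). Cache: [elk(c=1) lemon(c=10)]
Total: 14 hits, 12 misses, 10 evictions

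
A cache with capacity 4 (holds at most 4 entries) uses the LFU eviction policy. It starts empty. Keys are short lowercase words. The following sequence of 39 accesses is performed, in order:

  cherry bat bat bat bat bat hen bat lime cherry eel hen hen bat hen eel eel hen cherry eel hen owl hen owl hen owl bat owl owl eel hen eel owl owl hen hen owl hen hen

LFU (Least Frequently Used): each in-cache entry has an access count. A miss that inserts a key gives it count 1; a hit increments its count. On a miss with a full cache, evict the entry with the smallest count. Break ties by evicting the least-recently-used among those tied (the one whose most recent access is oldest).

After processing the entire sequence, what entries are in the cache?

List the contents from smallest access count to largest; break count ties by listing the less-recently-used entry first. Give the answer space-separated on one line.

Answer: eel bat owl hen

Derivation:
LFU simulation (capacity=4):
  1. access cherry: MISS. Cache: [cherry(c=1)]
  2. access bat: MISS. Cache: [cherry(c=1) bat(c=1)]
  3. access bat: HIT, count now 2. Cache: [cherry(c=1) bat(c=2)]
  4. access bat: HIT, count now 3. Cache: [cherry(c=1) bat(c=3)]
  5. access bat: HIT, count now 4. Cache: [cherry(c=1) bat(c=4)]
  6. access bat: HIT, count now 5. Cache: [cherry(c=1) bat(c=5)]
  7. access hen: MISS. Cache: [cherry(c=1) hen(c=1) bat(c=5)]
  8. access bat: HIT, count now 6. Cache: [cherry(c=1) hen(c=1) bat(c=6)]
  9. access lime: MISS. Cache: [cherry(c=1) hen(c=1) lime(c=1) bat(c=6)]
  10. access cherry: HIT, count now 2. Cache: [hen(c=1) lime(c=1) cherry(c=2) bat(c=6)]
  11. access eel: MISS, evict hen(c=1). Cache: [lime(c=1) eel(c=1) cherry(c=2) bat(c=6)]
  12. access hen: MISS, evict lime(c=1). Cache: [eel(c=1) hen(c=1) cherry(c=2) bat(c=6)]
  13. access hen: HIT, count now 2. Cache: [eel(c=1) cherry(c=2) hen(c=2) bat(c=6)]
  14. access bat: HIT, count now 7. Cache: [eel(c=1) cherry(c=2) hen(c=2) bat(c=7)]
  15. access hen: HIT, count now 3. Cache: [eel(c=1) cherry(c=2) hen(c=3) bat(c=7)]
  16. access eel: HIT, count now 2. Cache: [cherry(c=2) eel(c=2) hen(c=3) bat(c=7)]
  17. access eel: HIT, count now 3. Cache: [cherry(c=2) hen(c=3) eel(c=3) bat(c=7)]
  18. access hen: HIT, count now 4. Cache: [cherry(c=2) eel(c=3) hen(c=4) bat(c=7)]
  19. access cherry: HIT, count now 3. Cache: [eel(c=3) cherry(c=3) hen(c=4) bat(c=7)]
  20. access eel: HIT, count now 4. Cache: [cherry(c=3) hen(c=4) eel(c=4) bat(c=7)]
  21. access hen: HIT, count now 5. Cache: [cherry(c=3) eel(c=4) hen(c=5) bat(c=7)]
  22. access owl: MISS, evict cherry(c=3). Cache: [owl(c=1) eel(c=4) hen(c=5) bat(c=7)]
  23. access hen: HIT, count now 6. Cache: [owl(c=1) eel(c=4) hen(c=6) bat(c=7)]
  24. access owl: HIT, count now 2. Cache: [owl(c=2) eel(c=4) hen(c=6) bat(c=7)]
  25. access hen: HIT, count now 7. Cache: [owl(c=2) eel(c=4) bat(c=7) hen(c=7)]
  26. access owl: HIT, count now 3. Cache: [owl(c=3) eel(c=4) bat(c=7) hen(c=7)]
  27. access bat: HIT, count now 8. Cache: [owl(c=3) eel(c=4) hen(c=7) bat(c=8)]
  28. access owl: HIT, count now 4. Cache: [eel(c=4) owl(c=4) hen(c=7) bat(c=8)]
  29. access owl: HIT, count now 5. Cache: [eel(c=4) owl(c=5) hen(c=7) bat(c=8)]
  30. access eel: HIT, count now 5. Cache: [owl(c=5) eel(c=5) hen(c=7) bat(c=8)]
  31. access hen: HIT, count now 8. Cache: [owl(c=5) eel(c=5) bat(c=8) hen(c=8)]
  32. access eel: HIT, count now 6. Cache: [owl(c=5) eel(c=6) bat(c=8) hen(c=8)]
  33. access owl: HIT, count now 6. Cache: [eel(c=6) owl(c=6) bat(c=8) hen(c=8)]
  34. access owl: HIT, count now 7. Cache: [eel(c=6) owl(c=7) bat(c=8) hen(c=8)]
  35. access hen: HIT, count now 9. Cache: [eel(c=6) owl(c=7) bat(c=8) hen(c=9)]
  36. access hen: HIT, count now 10. Cache: [eel(c=6) owl(c=7) bat(c=8) hen(c=10)]
  37. access owl: HIT, count now 8. Cache: [eel(c=6) bat(c=8) owl(c=8) hen(c=10)]
  38. access hen: HIT, count now 11. Cache: [eel(c=6) bat(c=8) owl(c=8) hen(c=11)]
  39. access hen: HIT, count now 12. Cache: [eel(c=6) bat(c=8) owl(c=8) hen(c=12)]
Total: 32 hits, 7 misses, 3 evictions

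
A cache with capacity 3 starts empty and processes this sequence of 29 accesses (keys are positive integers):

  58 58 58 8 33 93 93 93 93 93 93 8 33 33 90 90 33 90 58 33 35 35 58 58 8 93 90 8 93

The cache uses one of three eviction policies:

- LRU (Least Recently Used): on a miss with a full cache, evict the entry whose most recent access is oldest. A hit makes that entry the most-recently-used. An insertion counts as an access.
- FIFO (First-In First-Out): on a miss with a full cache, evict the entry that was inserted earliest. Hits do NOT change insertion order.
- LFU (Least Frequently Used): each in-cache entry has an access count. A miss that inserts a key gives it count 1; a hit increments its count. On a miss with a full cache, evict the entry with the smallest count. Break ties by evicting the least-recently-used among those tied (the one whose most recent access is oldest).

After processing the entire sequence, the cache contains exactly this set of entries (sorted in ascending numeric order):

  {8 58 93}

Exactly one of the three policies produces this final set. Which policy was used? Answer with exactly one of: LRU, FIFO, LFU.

Answer: LFU

Derivation:
Simulating under each policy and comparing final sets:
  LRU: final set = {8 90 93} -> differs
  FIFO: final set = {8 90 93} -> differs
  LFU: final set = {8 58 93} -> MATCHES target
Only LFU produces the target set.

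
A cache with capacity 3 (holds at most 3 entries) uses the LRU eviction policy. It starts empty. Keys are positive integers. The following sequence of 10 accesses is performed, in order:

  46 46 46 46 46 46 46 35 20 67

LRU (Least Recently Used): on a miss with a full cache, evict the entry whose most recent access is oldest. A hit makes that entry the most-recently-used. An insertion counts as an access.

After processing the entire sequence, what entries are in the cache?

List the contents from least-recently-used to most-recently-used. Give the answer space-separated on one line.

Answer: 35 20 67

Derivation:
LRU simulation (capacity=3):
  1. access 46: MISS. Cache (LRU->MRU): [46]
  2. access 46: HIT. Cache (LRU->MRU): [46]
  3. access 46: HIT. Cache (LRU->MRU): [46]
  4. access 46: HIT. Cache (LRU->MRU): [46]
  5. access 46: HIT. Cache (LRU->MRU): [46]
  6. access 46: HIT. Cache (LRU->MRU): [46]
  7. access 46: HIT. Cache (LRU->MRU): [46]
  8. access 35: MISS. Cache (LRU->MRU): [46 35]
  9. access 20: MISS. Cache (LRU->MRU): [46 35 20]
  10. access 67: MISS, evict 46. Cache (LRU->MRU): [35 20 67]
Total: 6 hits, 4 misses, 1 evictions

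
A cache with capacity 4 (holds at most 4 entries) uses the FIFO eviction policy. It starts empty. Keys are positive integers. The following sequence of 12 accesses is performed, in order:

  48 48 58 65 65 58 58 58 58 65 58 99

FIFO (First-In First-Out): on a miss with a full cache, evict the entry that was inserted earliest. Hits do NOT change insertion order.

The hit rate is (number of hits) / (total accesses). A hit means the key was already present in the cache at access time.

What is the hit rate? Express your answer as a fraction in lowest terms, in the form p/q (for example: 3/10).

Answer: 2/3

Derivation:
FIFO simulation (capacity=4):
  1. access 48: MISS. Cache (old->new): [48]
  2. access 48: HIT. Cache (old->new): [48]
  3. access 58: MISS. Cache (old->new): [48 58]
  4. access 65: MISS. Cache (old->new): [48 58 65]
  5. access 65: HIT. Cache (old->new): [48 58 65]
  6. access 58: HIT. Cache (old->new): [48 58 65]
  7. access 58: HIT. Cache (old->new): [48 58 65]
  8. access 58: HIT. Cache (old->new): [48 58 65]
  9. access 58: HIT. Cache (old->new): [48 58 65]
  10. access 65: HIT. Cache (old->new): [48 58 65]
  11. access 58: HIT. Cache (old->new): [48 58 65]
  12. access 99: MISS. Cache (old->new): [48 58 65 99]
Total: 8 hits, 4 misses, 0 evictions

Hit rate = 8/12 = 2/3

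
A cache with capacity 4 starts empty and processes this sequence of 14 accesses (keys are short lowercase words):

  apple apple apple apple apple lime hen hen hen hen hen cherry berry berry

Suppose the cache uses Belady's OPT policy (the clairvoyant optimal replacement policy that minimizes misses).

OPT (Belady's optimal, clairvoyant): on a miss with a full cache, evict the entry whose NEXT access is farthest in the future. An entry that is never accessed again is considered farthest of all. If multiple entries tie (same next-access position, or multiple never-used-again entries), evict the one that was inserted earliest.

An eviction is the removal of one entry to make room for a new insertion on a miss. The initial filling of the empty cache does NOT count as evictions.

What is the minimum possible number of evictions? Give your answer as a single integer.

Answer: 1

Derivation:
OPT (Belady) simulation (capacity=4):
  1. access apple: MISS. Cache: [apple]
  2. access apple: HIT. Next use of apple: step 3. Cache: [apple]
  3. access apple: HIT. Next use of apple: step 4. Cache: [apple]
  4. access apple: HIT. Next use of apple: step 5. Cache: [apple]
  5. access apple: HIT. Next use of apple: never. Cache: [apple]
  6. access lime: MISS. Cache: [apple lime]
  7. access hen: MISS. Cache: [apple lime hen]
  8. access hen: HIT. Next use of hen: step 9. Cache: [apple lime hen]
  9. access hen: HIT. Next use of hen: step 10. Cache: [apple lime hen]
  10. access hen: HIT. Next use of hen: step 11. Cache: [apple lime hen]
  11. access hen: HIT. Next use of hen: never. Cache: [apple lime hen]
  12. access cherry: MISS. Cache: [apple lime hen cherry]
  13. access berry: MISS, evict apple (next use: never). Cache: [lime hen cherry berry]
  14. access berry: HIT. Next use of berry: never. Cache: [lime hen cherry berry]
Total: 9 hits, 5 misses, 1 evictions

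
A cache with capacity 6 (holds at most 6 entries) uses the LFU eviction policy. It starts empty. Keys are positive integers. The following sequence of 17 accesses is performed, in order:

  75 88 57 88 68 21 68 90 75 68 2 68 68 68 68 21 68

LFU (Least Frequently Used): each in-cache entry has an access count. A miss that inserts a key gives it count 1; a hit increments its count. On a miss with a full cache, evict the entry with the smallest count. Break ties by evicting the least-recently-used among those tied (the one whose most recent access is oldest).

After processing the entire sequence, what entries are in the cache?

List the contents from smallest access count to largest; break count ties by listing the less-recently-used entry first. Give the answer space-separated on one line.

Answer: 90 2 88 75 21 68

Derivation:
LFU simulation (capacity=6):
  1. access 75: MISS. Cache: [75(c=1)]
  2. access 88: MISS. Cache: [75(c=1) 88(c=1)]
  3. access 57: MISS. Cache: [75(c=1) 88(c=1) 57(c=1)]
  4. access 88: HIT, count now 2. Cache: [75(c=1) 57(c=1) 88(c=2)]
  5. access 68: MISS. Cache: [75(c=1) 57(c=1) 68(c=1) 88(c=2)]
  6. access 21: MISS. Cache: [75(c=1) 57(c=1) 68(c=1) 21(c=1) 88(c=2)]
  7. access 68: HIT, count now 2. Cache: [75(c=1) 57(c=1) 21(c=1) 88(c=2) 68(c=2)]
  8. access 90: MISS. Cache: [75(c=1) 57(c=1) 21(c=1) 90(c=1) 88(c=2) 68(c=2)]
  9. access 75: HIT, count now 2. Cache: [57(c=1) 21(c=1) 90(c=1) 88(c=2) 68(c=2) 75(c=2)]
  10. access 68: HIT, count now 3. Cache: [57(c=1) 21(c=1) 90(c=1) 88(c=2) 75(c=2) 68(c=3)]
  11. access 2: MISS, evict 57(c=1). Cache: [21(c=1) 90(c=1) 2(c=1) 88(c=2) 75(c=2) 68(c=3)]
  12. access 68: HIT, count now 4. Cache: [21(c=1) 90(c=1) 2(c=1) 88(c=2) 75(c=2) 68(c=4)]
  13. access 68: HIT, count now 5. Cache: [21(c=1) 90(c=1) 2(c=1) 88(c=2) 75(c=2) 68(c=5)]
  14. access 68: HIT, count now 6. Cache: [21(c=1) 90(c=1) 2(c=1) 88(c=2) 75(c=2) 68(c=6)]
  15. access 68: HIT, count now 7. Cache: [21(c=1) 90(c=1) 2(c=1) 88(c=2) 75(c=2) 68(c=7)]
  16. access 21: HIT, count now 2. Cache: [90(c=1) 2(c=1) 88(c=2) 75(c=2) 21(c=2) 68(c=7)]
  17. access 68: HIT, count now 8. Cache: [90(c=1) 2(c=1) 88(c=2) 75(c=2) 21(c=2) 68(c=8)]
Total: 10 hits, 7 misses, 1 evictions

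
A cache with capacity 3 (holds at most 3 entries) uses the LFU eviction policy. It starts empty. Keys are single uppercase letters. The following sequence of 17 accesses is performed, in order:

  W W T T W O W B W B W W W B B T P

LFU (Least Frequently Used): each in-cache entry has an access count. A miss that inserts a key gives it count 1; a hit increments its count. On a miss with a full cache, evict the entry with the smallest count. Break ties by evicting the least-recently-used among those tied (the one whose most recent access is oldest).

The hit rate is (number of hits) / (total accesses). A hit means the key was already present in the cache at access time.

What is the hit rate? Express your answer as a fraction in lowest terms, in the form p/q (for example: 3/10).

LFU simulation (capacity=3):
  1. access W: MISS. Cache: [W(c=1)]
  2. access W: HIT, count now 2. Cache: [W(c=2)]
  3. access T: MISS. Cache: [T(c=1) W(c=2)]
  4. access T: HIT, count now 2. Cache: [W(c=2) T(c=2)]
  5. access W: HIT, count now 3. Cache: [T(c=2) W(c=3)]
  6. access O: MISS. Cache: [O(c=1) T(c=2) W(c=3)]
  7. access W: HIT, count now 4. Cache: [O(c=1) T(c=2) W(c=4)]
  8. access B: MISS, evict O(c=1). Cache: [B(c=1) T(c=2) W(c=4)]
  9. access W: HIT, count now 5. Cache: [B(c=1) T(c=2) W(c=5)]
  10. access B: HIT, count now 2. Cache: [T(c=2) B(c=2) W(c=5)]
  11. access W: HIT, count now 6. Cache: [T(c=2) B(c=2) W(c=6)]
  12. access W: HIT, count now 7. Cache: [T(c=2) B(c=2) W(c=7)]
  13. access W: HIT, count now 8. Cache: [T(c=2) B(c=2) W(c=8)]
  14. access B: HIT, count now 3. Cache: [T(c=2) B(c=3) W(c=8)]
  15. access B: HIT, count now 4. Cache: [T(c=2) B(c=4) W(c=8)]
  16. access T: HIT, count now 3. Cache: [T(c=3) B(c=4) W(c=8)]
  17. access P: MISS, evict T(c=3). Cache: [P(c=1) B(c=4) W(c=8)]
Total: 12 hits, 5 misses, 2 evictions

Hit rate = 12/17

Answer: 12/17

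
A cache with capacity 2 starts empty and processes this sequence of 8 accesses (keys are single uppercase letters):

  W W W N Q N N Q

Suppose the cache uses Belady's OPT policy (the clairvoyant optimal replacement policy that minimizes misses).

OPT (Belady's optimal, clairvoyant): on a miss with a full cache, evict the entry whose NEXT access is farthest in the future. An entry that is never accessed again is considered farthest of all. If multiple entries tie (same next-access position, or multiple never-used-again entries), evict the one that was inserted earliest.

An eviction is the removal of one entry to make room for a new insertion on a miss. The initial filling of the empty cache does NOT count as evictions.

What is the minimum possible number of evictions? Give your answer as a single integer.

OPT (Belady) simulation (capacity=2):
  1. access W: MISS. Cache: [W]
  2. access W: HIT. Next use of W: step 3. Cache: [W]
  3. access W: HIT. Next use of W: never. Cache: [W]
  4. access N: MISS. Cache: [W N]
  5. access Q: MISS, evict W (next use: never). Cache: [N Q]
  6. access N: HIT. Next use of N: step 7. Cache: [N Q]
  7. access N: HIT. Next use of N: never. Cache: [N Q]
  8. access Q: HIT. Next use of Q: never. Cache: [N Q]
Total: 5 hits, 3 misses, 1 evictions

Answer: 1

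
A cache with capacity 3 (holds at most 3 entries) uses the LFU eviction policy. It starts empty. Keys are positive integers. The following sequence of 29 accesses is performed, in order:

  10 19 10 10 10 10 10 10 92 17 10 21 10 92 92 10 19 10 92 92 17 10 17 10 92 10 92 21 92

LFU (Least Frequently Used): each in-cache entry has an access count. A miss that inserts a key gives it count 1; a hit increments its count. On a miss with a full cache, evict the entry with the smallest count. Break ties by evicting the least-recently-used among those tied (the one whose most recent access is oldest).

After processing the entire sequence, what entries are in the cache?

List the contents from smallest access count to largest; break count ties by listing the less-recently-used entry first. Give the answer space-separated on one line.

Answer: 21 92 10

Derivation:
LFU simulation (capacity=3):
  1. access 10: MISS. Cache: [10(c=1)]
  2. access 19: MISS. Cache: [10(c=1) 19(c=1)]
  3. access 10: HIT, count now 2. Cache: [19(c=1) 10(c=2)]
  4. access 10: HIT, count now 3. Cache: [19(c=1) 10(c=3)]
  5. access 10: HIT, count now 4. Cache: [19(c=1) 10(c=4)]
  6. access 10: HIT, count now 5. Cache: [19(c=1) 10(c=5)]
  7. access 10: HIT, count now 6. Cache: [19(c=1) 10(c=6)]
  8. access 10: HIT, count now 7. Cache: [19(c=1) 10(c=7)]
  9. access 92: MISS. Cache: [19(c=1) 92(c=1) 10(c=7)]
  10. access 17: MISS, evict 19(c=1). Cache: [92(c=1) 17(c=1) 10(c=7)]
  11. access 10: HIT, count now 8. Cache: [92(c=1) 17(c=1) 10(c=8)]
  12. access 21: MISS, evict 92(c=1). Cache: [17(c=1) 21(c=1) 10(c=8)]
  13. access 10: HIT, count now 9. Cache: [17(c=1) 21(c=1) 10(c=9)]
  14. access 92: MISS, evict 17(c=1). Cache: [21(c=1) 92(c=1) 10(c=9)]
  15. access 92: HIT, count now 2. Cache: [21(c=1) 92(c=2) 10(c=9)]
  16. access 10: HIT, count now 10. Cache: [21(c=1) 92(c=2) 10(c=10)]
  17. access 19: MISS, evict 21(c=1). Cache: [19(c=1) 92(c=2) 10(c=10)]
  18. access 10: HIT, count now 11. Cache: [19(c=1) 92(c=2) 10(c=11)]
  19. access 92: HIT, count now 3. Cache: [19(c=1) 92(c=3) 10(c=11)]
  20. access 92: HIT, count now 4. Cache: [19(c=1) 92(c=4) 10(c=11)]
  21. access 17: MISS, evict 19(c=1). Cache: [17(c=1) 92(c=4) 10(c=11)]
  22. access 10: HIT, count now 12. Cache: [17(c=1) 92(c=4) 10(c=12)]
  23. access 17: HIT, count now 2. Cache: [17(c=2) 92(c=4) 10(c=12)]
  24. access 10: HIT, count now 13. Cache: [17(c=2) 92(c=4) 10(c=13)]
  25. access 92: HIT, count now 5. Cache: [17(c=2) 92(c=5) 10(c=13)]
  26. access 10: HIT, count now 14. Cache: [17(c=2) 92(c=5) 10(c=14)]
  27. access 92: HIT, count now 6. Cache: [17(c=2) 92(c=6) 10(c=14)]
  28. access 21: MISS, evict 17(c=2). Cache: [21(c=1) 92(c=6) 10(c=14)]
  29. access 92: HIT, count now 7. Cache: [21(c=1) 92(c=7) 10(c=14)]
Total: 20 hits, 9 misses, 6 evictions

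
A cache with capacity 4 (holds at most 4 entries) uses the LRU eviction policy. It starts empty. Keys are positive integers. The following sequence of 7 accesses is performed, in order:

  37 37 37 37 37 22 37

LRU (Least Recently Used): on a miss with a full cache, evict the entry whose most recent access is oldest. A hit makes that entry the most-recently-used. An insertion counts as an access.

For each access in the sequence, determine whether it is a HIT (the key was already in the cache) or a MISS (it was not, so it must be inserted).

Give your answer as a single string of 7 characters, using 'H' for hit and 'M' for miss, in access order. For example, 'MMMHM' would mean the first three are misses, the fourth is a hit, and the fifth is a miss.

Answer: MHHHHMH

Derivation:
LRU simulation (capacity=4):
  1. access 37: MISS. Cache (LRU->MRU): [37]
  2. access 37: HIT. Cache (LRU->MRU): [37]
  3. access 37: HIT. Cache (LRU->MRU): [37]
  4. access 37: HIT. Cache (LRU->MRU): [37]
  5. access 37: HIT. Cache (LRU->MRU): [37]
  6. access 22: MISS. Cache (LRU->MRU): [37 22]
  7. access 37: HIT. Cache (LRU->MRU): [22 37]
Total: 5 hits, 2 misses, 0 evictions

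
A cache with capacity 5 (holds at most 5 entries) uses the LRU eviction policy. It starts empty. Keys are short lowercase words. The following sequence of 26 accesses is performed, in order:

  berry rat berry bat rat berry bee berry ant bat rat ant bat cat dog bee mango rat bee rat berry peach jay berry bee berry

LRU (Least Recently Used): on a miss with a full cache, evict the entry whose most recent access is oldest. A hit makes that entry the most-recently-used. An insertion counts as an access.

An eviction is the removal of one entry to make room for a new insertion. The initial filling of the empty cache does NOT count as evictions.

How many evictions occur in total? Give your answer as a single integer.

LRU simulation (capacity=5):
  1. access berry: MISS. Cache (LRU->MRU): [berry]
  2. access rat: MISS. Cache (LRU->MRU): [berry rat]
  3. access berry: HIT. Cache (LRU->MRU): [rat berry]
  4. access bat: MISS. Cache (LRU->MRU): [rat berry bat]
  5. access rat: HIT. Cache (LRU->MRU): [berry bat rat]
  6. access berry: HIT. Cache (LRU->MRU): [bat rat berry]
  7. access bee: MISS. Cache (LRU->MRU): [bat rat berry bee]
  8. access berry: HIT. Cache (LRU->MRU): [bat rat bee berry]
  9. access ant: MISS. Cache (LRU->MRU): [bat rat bee berry ant]
  10. access bat: HIT. Cache (LRU->MRU): [rat bee berry ant bat]
  11. access rat: HIT. Cache (LRU->MRU): [bee berry ant bat rat]
  12. access ant: HIT. Cache (LRU->MRU): [bee berry bat rat ant]
  13. access bat: HIT. Cache (LRU->MRU): [bee berry rat ant bat]
  14. access cat: MISS, evict bee. Cache (LRU->MRU): [berry rat ant bat cat]
  15. access dog: MISS, evict berry. Cache (LRU->MRU): [rat ant bat cat dog]
  16. access bee: MISS, evict rat. Cache (LRU->MRU): [ant bat cat dog bee]
  17. access mango: MISS, evict ant. Cache (LRU->MRU): [bat cat dog bee mango]
  18. access rat: MISS, evict bat. Cache (LRU->MRU): [cat dog bee mango rat]
  19. access bee: HIT. Cache (LRU->MRU): [cat dog mango rat bee]
  20. access rat: HIT. Cache (LRU->MRU): [cat dog mango bee rat]
  21. access berry: MISS, evict cat. Cache (LRU->MRU): [dog mango bee rat berry]
  22. access peach: MISS, evict dog. Cache (LRU->MRU): [mango bee rat berry peach]
  23. access jay: MISS, evict mango. Cache (LRU->MRU): [bee rat berry peach jay]
  24. access berry: HIT. Cache (LRU->MRU): [bee rat peach jay berry]
  25. access bee: HIT. Cache (LRU->MRU): [rat peach jay berry bee]
  26. access berry: HIT. Cache (LRU->MRU): [rat peach jay bee berry]
Total: 13 hits, 13 misses, 8 evictions

Answer: 8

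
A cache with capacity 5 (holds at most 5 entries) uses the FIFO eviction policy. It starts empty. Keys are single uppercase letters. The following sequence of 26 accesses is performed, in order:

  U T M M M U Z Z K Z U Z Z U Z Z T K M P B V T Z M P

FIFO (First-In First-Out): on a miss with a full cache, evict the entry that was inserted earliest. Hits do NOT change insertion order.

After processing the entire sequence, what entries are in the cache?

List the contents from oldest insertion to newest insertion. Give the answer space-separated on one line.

Answer: V T Z M P

Derivation:
FIFO simulation (capacity=5):
  1. access U: MISS. Cache (old->new): [U]
  2. access T: MISS. Cache (old->new): [U T]
  3. access M: MISS. Cache (old->new): [U T M]
  4. access M: HIT. Cache (old->new): [U T M]
  5. access M: HIT. Cache (old->new): [U T M]
  6. access U: HIT. Cache (old->new): [U T M]
  7. access Z: MISS. Cache (old->new): [U T M Z]
  8. access Z: HIT. Cache (old->new): [U T M Z]
  9. access K: MISS. Cache (old->new): [U T M Z K]
  10. access Z: HIT. Cache (old->new): [U T M Z K]
  11. access U: HIT. Cache (old->new): [U T M Z K]
  12. access Z: HIT. Cache (old->new): [U T M Z K]
  13. access Z: HIT. Cache (old->new): [U T M Z K]
  14. access U: HIT. Cache (old->new): [U T M Z K]
  15. access Z: HIT. Cache (old->new): [U T M Z K]
  16. access Z: HIT. Cache (old->new): [U T M Z K]
  17. access T: HIT. Cache (old->new): [U T M Z K]
  18. access K: HIT. Cache (old->new): [U T M Z K]
  19. access M: HIT. Cache (old->new): [U T M Z K]
  20. access P: MISS, evict U. Cache (old->new): [T M Z K P]
  21. access B: MISS, evict T. Cache (old->new): [M Z K P B]
  22. access V: MISS, evict M. Cache (old->new): [Z K P B V]
  23. access T: MISS, evict Z. Cache (old->new): [K P B V T]
  24. access Z: MISS, evict K. Cache (old->new): [P B V T Z]
  25. access M: MISS, evict P. Cache (old->new): [B V T Z M]
  26. access P: MISS, evict B. Cache (old->new): [V T Z M P]
Total: 14 hits, 12 misses, 7 evictions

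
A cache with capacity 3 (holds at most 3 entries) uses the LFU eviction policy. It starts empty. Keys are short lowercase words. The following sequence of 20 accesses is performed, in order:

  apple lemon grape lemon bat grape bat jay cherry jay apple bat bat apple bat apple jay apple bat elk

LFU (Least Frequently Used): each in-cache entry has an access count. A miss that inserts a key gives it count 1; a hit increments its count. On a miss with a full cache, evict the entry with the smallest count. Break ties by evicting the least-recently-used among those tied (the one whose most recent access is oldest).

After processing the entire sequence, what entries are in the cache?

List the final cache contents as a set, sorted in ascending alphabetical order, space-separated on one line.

LFU simulation (capacity=3):
  1. access apple: MISS. Cache: [apple(c=1)]
  2. access lemon: MISS. Cache: [apple(c=1) lemon(c=1)]
  3. access grape: MISS. Cache: [apple(c=1) lemon(c=1) grape(c=1)]
  4. access lemon: HIT, count now 2. Cache: [apple(c=1) grape(c=1) lemon(c=2)]
  5. access bat: MISS, evict apple(c=1). Cache: [grape(c=1) bat(c=1) lemon(c=2)]
  6. access grape: HIT, count now 2. Cache: [bat(c=1) lemon(c=2) grape(c=2)]
  7. access bat: HIT, count now 2. Cache: [lemon(c=2) grape(c=2) bat(c=2)]
  8. access jay: MISS, evict lemon(c=2). Cache: [jay(c=1) grape(c=2) bat(c=2)]
  9. access cherry: MISS, evict jay(c=1). Cache: [cherry(c=1) grape(c=2) bat(c=2)]
  10. access jay: MISS, evict cherry(c=1). Cache: [jay(c=1) grape(c=2) bat(c=2)]
  11. access apple: MISS, evict jay(c=1). Cache: [apple(c=1) grape(c=2) bat(c=2)]
  12. access bat: HIT, count now 3. Cache: [apple(c=1) grape(c=2) bat(c=3)]
  13. access bat: HIT, count now 4. Cache: [apple(c=1) grape(c=2) bat(c=4)]
  14. access apple: HIT, count now 2. Cache: [grape(c=2) apple(c=2) bat(c=4)]
  15. access bat: HIT, count now 5. Cache: [grape(c=2) apple(c=2) bat(c=5)]
  16. access apple: HIT, count now 3. Cache: [grape(c=2) apple(c=3) bat(c=5)]
  17. access jay: MISS, evict grape(c=2). Cache: [jay(c=1) apple(c=3) bat(c=5)]
  18. access apple: HIT, count now 4. Cache: [jay(c=1) apple(c=4) bat(c=5)]
  19. access bat: HIT, count now 6. Cache: [jay(c=1) apple(c=4) bat(c=6)]
  20. access elk: MISS, evict jay(c=1). Cache: [elk(c=1) apple(c=4) bat(c=6)]
Total: 10 hits, 10 misses, 7 evictions

Answer: apple bat elk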